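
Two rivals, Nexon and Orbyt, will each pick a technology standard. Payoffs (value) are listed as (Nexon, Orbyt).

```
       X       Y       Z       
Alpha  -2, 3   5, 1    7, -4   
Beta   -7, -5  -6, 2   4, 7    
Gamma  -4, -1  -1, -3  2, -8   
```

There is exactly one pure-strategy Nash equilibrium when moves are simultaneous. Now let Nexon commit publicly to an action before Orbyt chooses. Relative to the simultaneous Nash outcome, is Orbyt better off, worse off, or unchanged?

Solve by backward induction (Nexon leads).
- Alpha: BR = X, leader payoff -2.
- Beta: BR = Z, leader payoff 4.
- Gamma: BR = X, leader payoff -4.
Among -2, 4, -4, the best is 4 at Beta. Subgame-perfect outcome: (Beta, Z) with payoffs (4, 7).
Under simultaneous play:
Nexon's best replies: X→Alpha; Y→Alpha; Z→Alpha.
Orbyt's best replies: Alpha→X; Beta→Z; Gamma→X.
Only (Alpha, X) has each player best-responding; Nash payoffs (-2, 3).
Orbyt earns 7 sequentially versus 3 at the Nash outcome: better off.

better off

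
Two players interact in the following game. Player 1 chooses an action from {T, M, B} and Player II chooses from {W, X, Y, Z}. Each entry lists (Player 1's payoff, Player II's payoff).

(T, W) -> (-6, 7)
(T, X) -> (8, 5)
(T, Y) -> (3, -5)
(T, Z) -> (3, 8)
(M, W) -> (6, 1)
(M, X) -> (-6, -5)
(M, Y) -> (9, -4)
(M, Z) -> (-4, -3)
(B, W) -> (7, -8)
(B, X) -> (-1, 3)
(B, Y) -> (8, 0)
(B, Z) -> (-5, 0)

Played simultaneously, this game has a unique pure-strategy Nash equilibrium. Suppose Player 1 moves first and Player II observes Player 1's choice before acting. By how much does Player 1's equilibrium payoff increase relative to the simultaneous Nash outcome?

Player II best-responds to each possible Player 1 move:
- T: BR = Z, leader payoff 3.
- M: BR = W, leader payoff 6.
- B: BR = X, leader payoff -1.
Player 1's induced payoffs are 3, 6, -1, so Player 1 commits to M. Subgame-perfect outcome: (M, W) with payoffs (6, 1).
Under simultaneous play:
Player 1's best replies: W→B; X→T; Y→M; Z→T.
Player II's best replies: T→Z; M→W; B→X.
The unique mutual best reply is (T, Z), giving (3, 8).
Player 1's commitment gain: 6 − 3 = 3.

3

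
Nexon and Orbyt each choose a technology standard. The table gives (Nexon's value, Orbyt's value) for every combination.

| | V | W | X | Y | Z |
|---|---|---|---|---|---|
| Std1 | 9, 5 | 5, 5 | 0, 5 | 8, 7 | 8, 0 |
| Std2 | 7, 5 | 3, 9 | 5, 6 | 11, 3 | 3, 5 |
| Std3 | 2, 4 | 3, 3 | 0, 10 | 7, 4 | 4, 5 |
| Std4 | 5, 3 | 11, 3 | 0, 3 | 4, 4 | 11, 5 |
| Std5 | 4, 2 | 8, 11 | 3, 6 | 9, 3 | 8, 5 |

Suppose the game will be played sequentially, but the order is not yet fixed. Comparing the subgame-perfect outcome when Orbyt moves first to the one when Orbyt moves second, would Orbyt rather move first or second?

If Nexon leads: Orbyt's best replies are Std1→Y, Std2→W, Std3→X, Std4→Z, Std5→W; Nexon's induced payoffs 8, 3, 0, 11, 8; outcome (Std4, Z), payoffs (11, 5).
If Orbyt leads: Nexon's best replies are V→Std1, W→Std4, X→Std2, Y→Std2, Z→Std4; Orbyt's induced payoffs 5, 3, 6, 3, 5; outcome (Std2, X), payoffs (5, 6).
Orbyt gets 6 moving first and 5 moving second, so Orbyt prefers to move first.

first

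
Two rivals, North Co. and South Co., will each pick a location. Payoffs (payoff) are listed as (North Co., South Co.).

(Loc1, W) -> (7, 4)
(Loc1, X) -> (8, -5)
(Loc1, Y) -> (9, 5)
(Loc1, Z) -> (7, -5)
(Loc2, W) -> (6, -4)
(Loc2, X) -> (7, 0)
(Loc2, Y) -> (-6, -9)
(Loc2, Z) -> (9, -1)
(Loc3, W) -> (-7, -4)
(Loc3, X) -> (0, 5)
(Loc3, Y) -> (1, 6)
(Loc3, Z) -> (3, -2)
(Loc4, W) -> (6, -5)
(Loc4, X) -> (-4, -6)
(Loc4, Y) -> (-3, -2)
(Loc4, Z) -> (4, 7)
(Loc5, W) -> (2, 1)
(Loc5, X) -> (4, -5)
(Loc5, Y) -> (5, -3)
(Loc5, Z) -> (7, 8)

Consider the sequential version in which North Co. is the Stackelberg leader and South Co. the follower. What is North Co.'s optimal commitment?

South Co. best-responds to each possible North Co. move:
- Loc1: South Co. compares 4, -5, 5, -5 and picks Y; North Co. would get 9.
- Loc2: South Co. compares -4, 0, -9, -1 and picks X; North Co. would get 7.
- Loc3: South Co. compares -4, 5, 6, -2 and picks Y; North Co. would get 1.
- Loc4: South Co. compares -5, -6, -2, 7 and picks Z; North Co. would get 4.
- Loc5: South Co. compares 1, -5, -3, 8 and picks Z; North Co. would get 7.
Among 9, 7, 1, 4, 7, the best is 9 at Loc1. Subgame-perfect outcome: (Loc1, Y) with payoffs (9, 5).

Loc1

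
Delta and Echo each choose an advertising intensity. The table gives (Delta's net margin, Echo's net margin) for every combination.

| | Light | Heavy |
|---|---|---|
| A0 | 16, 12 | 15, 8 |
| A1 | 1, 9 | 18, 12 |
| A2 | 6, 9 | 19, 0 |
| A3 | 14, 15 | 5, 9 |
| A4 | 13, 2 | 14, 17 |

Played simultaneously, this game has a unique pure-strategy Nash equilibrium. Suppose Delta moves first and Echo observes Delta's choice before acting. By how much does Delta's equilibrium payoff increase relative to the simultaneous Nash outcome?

2

Echo best-responds to each possible Delta move:
- A0 → Echo plays Light (best of 12, 8); Delta gets 16.
- A1 → Echo plays Heavy (best of 9, 12); Delta gets 18.
- A2 → Echo plays Light (best of 9, 0); Delta gets 6.
- A3 → Echo plays Light (best of 15, 9); Delta gets 14.
- A4 → Echo plays Heavy (best of 2, 17); Delta gets 14.
Maximizing over 16, 18, 6, 14, 14, Delta chooses A1. Subgame-perfect outcome: (A1, Heavy) with payoffs (18, 12).
For the simultaneous game, intersect best replies.
Delta's best replies: Light→A0; Heavy→A2.
Echo's best replies: A0→Light; A1→Heavy; A2→Light; A3→Light; A4→Heavy.
The unique mutual best reply is (A0, Light), giving (16, 12).
Delta's commitment gain: 18 − 16 = 2.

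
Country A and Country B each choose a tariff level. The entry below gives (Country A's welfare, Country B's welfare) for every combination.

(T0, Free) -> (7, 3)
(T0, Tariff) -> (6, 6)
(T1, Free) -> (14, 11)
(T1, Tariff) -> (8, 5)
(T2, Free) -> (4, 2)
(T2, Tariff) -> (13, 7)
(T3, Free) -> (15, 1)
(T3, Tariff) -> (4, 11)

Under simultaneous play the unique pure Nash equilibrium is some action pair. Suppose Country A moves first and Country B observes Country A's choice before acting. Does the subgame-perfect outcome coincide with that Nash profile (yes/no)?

Solve by backward induction (Country A leads).
- T0: BR = Tariff, leader payoff 6.
- T1: BR = Free, leader payoff 14.
- T2: BR = Tariff, leader payoff 13.
- T3: BR = Tariff, leader payoff 4.
Maximizing over 6, 14, 13, 4, Country A chooses T1. Subgame-perfect outcome: (T1, Free) with payoffs (14, 11).
For the simultaneous game, intersect best replies.
Country A's best replies: Free→T3; Tariff→T2.
Country B's best replies: T0→Tariff; T1→Free; T2→Tariff; T3→Tariff.
The unique mutual best reply is (T2, Tariff), giving (13, 7).
Sequential outcome (T1, Free) differs from the Nash profile (T2, Tariff).

no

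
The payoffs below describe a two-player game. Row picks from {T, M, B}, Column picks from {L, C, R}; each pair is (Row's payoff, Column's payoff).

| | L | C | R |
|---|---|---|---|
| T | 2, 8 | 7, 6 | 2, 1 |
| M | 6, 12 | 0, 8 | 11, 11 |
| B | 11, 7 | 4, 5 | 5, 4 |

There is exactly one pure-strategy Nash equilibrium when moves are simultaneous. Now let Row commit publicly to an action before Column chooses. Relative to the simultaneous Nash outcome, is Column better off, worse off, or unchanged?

unchanged

Backward induction with Row moving first.
- T → Column plays L (best of 8, 6, 1); Row gets 2.
- M → Column plays L (best of 12, 8, 11); Row gets 6.
- B → Column plays L (best of 7, 5, 4); Row gets 11.
Maximizing over 2, 6, 11, Row chooses B. Subgame-perfect outcome: (B, L) with payoffs (11, 7).
Under simultaneous play:
Row's best replies: L→B; C→T; R→M.
Column's best replies: T→L; M→L; B→L.
The unique mutual best reply is (B, L), giving (11, 7).
Column earns 7 sequentially versus 7 at the Nash outcome: unchanged.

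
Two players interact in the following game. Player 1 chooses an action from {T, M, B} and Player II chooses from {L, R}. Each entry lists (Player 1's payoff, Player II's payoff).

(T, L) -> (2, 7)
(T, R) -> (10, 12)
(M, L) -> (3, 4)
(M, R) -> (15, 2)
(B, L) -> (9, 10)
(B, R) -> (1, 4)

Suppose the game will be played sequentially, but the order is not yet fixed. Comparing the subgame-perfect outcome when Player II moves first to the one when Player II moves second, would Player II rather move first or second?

second

If Player 1 leads: Player II's best replies are T→R, M→L, B→L; Player 1's induced payoffs 10, 3, 9; outcome (T, R), payoffs (10, 12).
If Player II leads: Player 1's best replies are L→B, R→M; Player II's induced payoffs 10, 2; outcome (B, L), payoffs (9, 10).
Player II gets 10 moving first and 12 moving second, so Player II prefers to move second.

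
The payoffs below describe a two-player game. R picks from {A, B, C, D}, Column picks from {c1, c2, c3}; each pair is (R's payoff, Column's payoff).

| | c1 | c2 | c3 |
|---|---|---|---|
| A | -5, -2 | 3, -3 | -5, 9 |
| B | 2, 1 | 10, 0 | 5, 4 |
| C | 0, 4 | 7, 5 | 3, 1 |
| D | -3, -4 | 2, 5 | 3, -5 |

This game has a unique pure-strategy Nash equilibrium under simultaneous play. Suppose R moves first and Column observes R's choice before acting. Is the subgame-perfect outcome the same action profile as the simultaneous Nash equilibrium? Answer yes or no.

no

Solve by backward induction (R leads).
- A → Column plays c3 (best of -2, -3, 9); R gets -5.
- B → Column plays c3 (best of 1, 0, 4); R gets 5.
- C → Column plays c2 (best of 4, 5, 1); R gets 7.
- D → Column plays c2 (best of -4, 5, -5); R gets 2.
R's induced payoffs are -5, 5, 7, 2, so R commits to C. Subgame-perfect outcome: (C, c2) with payoffs (7, 5).
Under simultaneous play:
R's best replies: c1→B; c2→B; c3→B.
Column's best replies: A→c3; B→c3; C→c2; D→c2.
Only (B, c3) has each player best-responding; Nash payoffs (5, 4).
Sequential outcome (C, c2) differs from the Nash profile (B, c3).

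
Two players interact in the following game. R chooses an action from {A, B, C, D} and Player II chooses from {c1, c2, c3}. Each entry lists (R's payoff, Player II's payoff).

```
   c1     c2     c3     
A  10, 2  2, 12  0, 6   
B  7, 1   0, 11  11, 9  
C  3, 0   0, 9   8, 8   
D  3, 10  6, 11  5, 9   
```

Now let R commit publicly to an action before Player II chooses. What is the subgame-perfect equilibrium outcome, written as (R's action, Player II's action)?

Player II best-responds to each possible R move:
- A: Player II compares 2, 12, 6 and picks c2; R would get 2.
- B: Player II compares 1, 11, 9 and picks c2; R would get 0.
- C: Player II compares 0, 9, 8 and picks c2; R would get 0.
- D: Player II compares 10, 11, 9 and picks c2; R would get 6.
Maximizing over 2, 0, 0, 6, R chooses D. Subgame-perfect outcome: (D, c2) with payoffs (6, 11).

(D, c2)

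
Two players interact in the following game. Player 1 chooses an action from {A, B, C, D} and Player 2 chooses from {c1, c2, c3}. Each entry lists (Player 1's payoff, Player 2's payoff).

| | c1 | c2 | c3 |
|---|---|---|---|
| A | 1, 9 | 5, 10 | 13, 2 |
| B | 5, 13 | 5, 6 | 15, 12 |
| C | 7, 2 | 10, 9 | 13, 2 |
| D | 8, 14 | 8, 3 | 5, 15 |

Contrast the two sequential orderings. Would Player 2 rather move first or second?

If Player 1 leads: Player 2's best replies are A→c2, B→c1, C→c2, D→c3; Player 1's induced payoffs 5, 5, 10, 5; outcome (C, c2), payoffs (10, 9).
If Player 2 leads: Player 1's best replies are c1→D, c2→C, c3→B; Player 2's induced payoffs 14, 9, 12; outcome (D, c1), payoffs (8, 14).
Player 2 gets 14 moving first and 9 moving second, so Player 2 prefers to move first.

first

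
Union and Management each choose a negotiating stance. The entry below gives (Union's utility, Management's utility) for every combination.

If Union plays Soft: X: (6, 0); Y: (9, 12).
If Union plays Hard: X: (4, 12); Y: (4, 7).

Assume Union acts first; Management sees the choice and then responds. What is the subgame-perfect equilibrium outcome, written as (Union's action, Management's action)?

Solve by backward induction (Union leads).
- Soft: Management compares 0, 12 and picks Y; Union would get 9.
- Hard: Management compares 12, 7 and picks X; Union would get 4.
Maximizing over 9, 4, Union chooses Soft. Subgame-perfect outcome: (Soft, Y) with payoffs (9, 12).

(Soft, Y)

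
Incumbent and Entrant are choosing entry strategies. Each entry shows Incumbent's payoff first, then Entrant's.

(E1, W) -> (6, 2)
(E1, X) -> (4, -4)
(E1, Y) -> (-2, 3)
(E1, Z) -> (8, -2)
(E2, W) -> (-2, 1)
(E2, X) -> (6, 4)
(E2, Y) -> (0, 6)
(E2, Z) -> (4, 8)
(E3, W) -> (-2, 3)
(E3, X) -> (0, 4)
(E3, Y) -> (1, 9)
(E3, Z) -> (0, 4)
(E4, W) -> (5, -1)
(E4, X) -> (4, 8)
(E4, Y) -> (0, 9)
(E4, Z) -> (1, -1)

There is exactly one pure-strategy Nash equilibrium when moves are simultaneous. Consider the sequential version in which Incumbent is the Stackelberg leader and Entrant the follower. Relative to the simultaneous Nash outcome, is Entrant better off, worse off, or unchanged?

Entrant best-responds to each possible Incumbent move:
- E1: Entrant compares 2, -4, 3, -2 and picks Y; Incumbent would get -2.
- E2: Entrant compares 1, 4, 6, 8 and picks Z; Incumbent would get 4.
- E3: Entrant compares 3, 4, 9, 4 and picks Y; Incumbent would get 1.
- E4: Entrant compares -1, 8, 9, -1 and picks Y; Incumbent would get 0.
Incumbent's induced payoffs are -2, 4, 1, 0, so Incumbent commits to E2. Subgame-perfect outcome: (E2, Z) with payoffs (4, 8).
Now find the simultaneous Nash equilibrium.
Incumbent's best replies: W→E1; X→E2; Y→E3; Z→E1.
Entrant's best replies: E1→Y; E2→Z; E3→Y; E4→Y.
The unique mutual best reply is (E3, Y), giving (1, 9).
Entrant earns 8 sequentially versus 9 at the Nash outcome: worse off.

worse off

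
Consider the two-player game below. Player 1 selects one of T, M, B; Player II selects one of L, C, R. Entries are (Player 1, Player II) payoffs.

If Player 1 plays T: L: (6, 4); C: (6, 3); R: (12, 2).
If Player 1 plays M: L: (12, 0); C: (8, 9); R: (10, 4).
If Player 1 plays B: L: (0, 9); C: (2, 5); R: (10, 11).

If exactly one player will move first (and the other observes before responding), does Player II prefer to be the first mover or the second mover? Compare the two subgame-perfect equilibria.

If Player 1 leads: Player II's best replies are T→L, M→C, B→R; Player 1's induced payoffs 6, 8, 10; outcome (B, R), payoffs (10, 11).
If Player II leads: Player 1's best replies are L→M, C→M, R→T; Player II's induced payoffs 0, 9, 2; outcome (M, C), payoffs (8, 9).
Player II gets 9 moving first and 11 moving second, so Player II prefers to move second.

second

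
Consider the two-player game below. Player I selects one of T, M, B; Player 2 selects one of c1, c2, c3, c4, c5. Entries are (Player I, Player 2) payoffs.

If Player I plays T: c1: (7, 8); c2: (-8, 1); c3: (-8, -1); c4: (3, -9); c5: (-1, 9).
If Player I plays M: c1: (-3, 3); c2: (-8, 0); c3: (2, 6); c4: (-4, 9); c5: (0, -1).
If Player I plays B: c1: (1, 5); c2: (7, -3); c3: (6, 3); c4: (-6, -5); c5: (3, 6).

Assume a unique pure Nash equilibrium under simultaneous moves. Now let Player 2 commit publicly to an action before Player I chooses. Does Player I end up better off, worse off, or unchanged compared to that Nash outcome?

Solve by backward induction (Player 2 leads).
- c1 → Player I plays T (best of 7, -3, 1); Player 2 gets 8.
- c2 → Player I plays B (best of -8, -8, 7); Player 2 gets -3.
- c3 → Player I plays B (best of -8, 2, 6); Player 2 gets 3.
- c4 → Player I plays T (best of 3, -4, -6); Player 2 gets -9.
- c5 → Player I plays B (best of -1, 0, 3); Player 2 gets 6.
Maximizing over 8, -3, 3, -9, 6, Player 2 chooses c1. Subgame-perfect outcome: (T, c1) with payoffs (7, 8).
Now find the simultaneous Nash equilibrium.
Player I's best replies: c1→T; c2→B; c3→B; c4→T; c5→B.
Player 2's best replies: T→c5; M→c4; B→c5.
The unique mutual best reply is (B, c5), giving (3, 6).
Player I earns 7 sequentially versus 3 at the Nash outcome: better off.

better off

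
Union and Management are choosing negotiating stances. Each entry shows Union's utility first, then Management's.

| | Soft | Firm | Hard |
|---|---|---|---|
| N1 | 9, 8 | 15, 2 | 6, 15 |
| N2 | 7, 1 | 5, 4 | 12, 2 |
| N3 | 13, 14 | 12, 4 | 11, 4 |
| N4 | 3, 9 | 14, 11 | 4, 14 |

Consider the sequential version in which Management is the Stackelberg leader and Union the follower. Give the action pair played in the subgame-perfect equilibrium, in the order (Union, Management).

Union best-responds to each possible Management move:
- Soft → Union plays N3 (best of 9, 7, 13, 3); Management gets 14.
- Firm → Union plays N1 (best of 15, 5, 12, 14); Management gets 2.
- Hard → Union plays N2 (best of 6, 12, 11, 4); Management gets 2.
Among 14, 2, 2, the best is 14 at Soft. Subgame-perfect outcome: (N3, Soft) with payoffs (13, 14).

(N3, Soft)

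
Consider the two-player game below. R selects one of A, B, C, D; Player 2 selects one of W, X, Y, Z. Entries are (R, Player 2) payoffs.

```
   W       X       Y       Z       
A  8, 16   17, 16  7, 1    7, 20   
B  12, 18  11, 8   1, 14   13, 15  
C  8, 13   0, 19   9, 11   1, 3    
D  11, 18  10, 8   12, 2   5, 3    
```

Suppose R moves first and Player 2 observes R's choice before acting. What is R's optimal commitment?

B

Work backward from Player 2's decision.
- A → Player 2 plays Z (best of 16, 16, 1, 20); R gets 7.
- B → Player 2 plays W (best of 18, 8, 14, 15); R gets 12.
- C → Player 2 plays X (best of 13, 19, 11, 3); R gets 0.
- D → Player 2 plays W (best of 18, 8, 2, 3); R gets 11.
Among 7, 12, 0, 11, the best is 12 at B. Subgame-perfect outcome: (B, W) with payoffs (12, 18).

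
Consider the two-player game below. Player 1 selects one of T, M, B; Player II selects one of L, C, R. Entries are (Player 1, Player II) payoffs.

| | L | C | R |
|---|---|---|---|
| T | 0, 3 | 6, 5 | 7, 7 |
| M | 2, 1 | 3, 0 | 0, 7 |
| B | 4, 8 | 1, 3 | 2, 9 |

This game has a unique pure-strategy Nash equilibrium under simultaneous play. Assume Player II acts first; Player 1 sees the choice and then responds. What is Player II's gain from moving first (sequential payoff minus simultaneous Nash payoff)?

Work backward from Player 1's decision.
- L: Player 1 compares 0, 2, 4 and picks B; Player II would get 8.
- C: Player 1 compares 6, 3, 1 and picks T; Player II would get 5.
- R: Player 1 compares 7, 0, 2 and picks T; Player II would get 7.
Player II's induced payoffs are 8, 5, 7, so Player II commits to L. Subgame-perfect outcome: (B, L) with payoffs (4, 8).
Under simultaneous play:
Player 1's best replies: L→B; C→T; R→T.
Player II's best replies: T→R; M→R; B→R.
Only (T, R) has each player best-responding; Nash payoffs (7, 7).
Player II's commitment gain: 8 − 7 = 1.

1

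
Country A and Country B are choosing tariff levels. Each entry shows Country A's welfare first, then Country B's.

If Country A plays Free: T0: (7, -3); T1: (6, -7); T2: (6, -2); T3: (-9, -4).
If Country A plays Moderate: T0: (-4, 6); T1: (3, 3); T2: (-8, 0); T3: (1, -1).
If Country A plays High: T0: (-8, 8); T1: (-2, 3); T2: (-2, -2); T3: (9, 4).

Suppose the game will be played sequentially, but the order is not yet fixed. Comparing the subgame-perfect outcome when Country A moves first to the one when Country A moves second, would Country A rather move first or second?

If Country A leads: Country B's best replies are Free→T2, Moderate→T0, High→T0; Country A's induced payoffs 6, -4, -8; outcome (Free, T2), payoffs (6, -2).
If Country B leads: Country A's best replies are T0→Free, T1→Free, T2→Free, T3→High; Country B's induced payoffs -3, -7, -2, 4; outcome (High, T3), payoffs (9, 4).
Country A gets 6 moving first and 9 moving second, so Country A prefers to move second.

second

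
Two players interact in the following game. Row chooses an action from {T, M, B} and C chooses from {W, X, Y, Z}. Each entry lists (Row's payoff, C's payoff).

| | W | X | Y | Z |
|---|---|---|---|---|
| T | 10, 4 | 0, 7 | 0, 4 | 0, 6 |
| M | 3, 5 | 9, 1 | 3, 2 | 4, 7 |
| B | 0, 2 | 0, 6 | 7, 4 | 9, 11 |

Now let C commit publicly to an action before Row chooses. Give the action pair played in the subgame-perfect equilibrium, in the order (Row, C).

Work backward from Row's decision.
- W: BR = T, leader payoff 4.
- X: BR = M, leader payoff 1.
- Y: BR = B, leader payoff 4.
- Z: BR = B, leader payoff 11.
Maximizing over 4, 1, 4, 11, C chooses Z. Subgame-perfect outcome: (B, Z) with payoffs (9, 11).

(B, Z)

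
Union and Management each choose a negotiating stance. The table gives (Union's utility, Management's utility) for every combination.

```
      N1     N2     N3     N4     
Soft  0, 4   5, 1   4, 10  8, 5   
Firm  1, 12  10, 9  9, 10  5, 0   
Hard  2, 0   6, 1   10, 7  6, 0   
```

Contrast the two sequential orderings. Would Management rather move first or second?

first

If Union leads: Management's best replies are Soft→N3, Firm→N1, Hard→N3; Union's induced payoffs 4, 1, 10; outcome (Hard, N3), payoffs (10, 7).
If Management leads: Union's best replies are N1→Hard, N2→Firm, N3→Hard, N4→Soft; Management's induced payoffs 0, 9, 7, 5; outcome (Firm, N2), payoffs (10, 9).
Management gets 9 moving first and 7 moving second, so Management prefers to move first.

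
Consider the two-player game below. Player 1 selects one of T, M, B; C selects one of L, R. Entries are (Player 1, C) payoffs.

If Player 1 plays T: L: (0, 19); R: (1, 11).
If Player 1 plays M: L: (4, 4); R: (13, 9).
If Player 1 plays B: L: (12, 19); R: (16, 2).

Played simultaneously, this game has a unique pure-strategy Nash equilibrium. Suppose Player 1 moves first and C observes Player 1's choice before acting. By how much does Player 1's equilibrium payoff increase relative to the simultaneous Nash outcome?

Work backward from C's decision.
- T → C plays L (best of 19, 11); Player 1 gets 0.
- M → C plays R (best of 4, 9); Player 1 gets 13.
- B → C plays L (best of 19, 2); Player 1 gets 12.
Maximizing over 0, 13, 12, Player 1 chooses M. Subgame-perfect outcome: (M, R) with payoffs (13, 9).
Now find the simultaneous Nash equilibrium.
Player 1's best replies: L→B; R→B.
C's best replies: T→L; M→R; B→L.
Only (B, L) has each player best-responding; Nash payoffs (12, 19).
Player 1's commitment gain: 13 − 12 = 1.

1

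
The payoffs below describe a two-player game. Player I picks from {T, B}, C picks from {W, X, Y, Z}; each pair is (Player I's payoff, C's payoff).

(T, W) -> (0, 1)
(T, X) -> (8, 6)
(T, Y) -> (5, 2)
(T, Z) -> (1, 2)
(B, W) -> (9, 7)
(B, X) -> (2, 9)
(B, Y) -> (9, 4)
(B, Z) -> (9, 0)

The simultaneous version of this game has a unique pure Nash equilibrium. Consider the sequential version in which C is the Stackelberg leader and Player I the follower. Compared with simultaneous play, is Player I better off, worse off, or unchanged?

better off

Work backward from Player I's decision.
- W: Player I compares 0, 9 and picks B; C would get 7.
- X: Player I compares 8, 2 and picks T; C would get 6.
- Y: Player I compares 5, 9 and picks B; C would get 4.
- Z: Player I compares 1, 9 and picks B; C would get 0.
C's induced payoffs are 7, 6, 4, 0, so C commits to W. Subgame-perfect outcome: (B, W) with payoffs (9, 7).
Now find the simultaneous Nash equilibrium.
Player I's best replies: W→B; X→T; Y→B; Z→B.
C's best replies: T→X; B→X.
The unique mutual best reply is (T, X), giving (8, 6).
Player I earns 9 sequentially versus 8 at the Nash outcome: better off.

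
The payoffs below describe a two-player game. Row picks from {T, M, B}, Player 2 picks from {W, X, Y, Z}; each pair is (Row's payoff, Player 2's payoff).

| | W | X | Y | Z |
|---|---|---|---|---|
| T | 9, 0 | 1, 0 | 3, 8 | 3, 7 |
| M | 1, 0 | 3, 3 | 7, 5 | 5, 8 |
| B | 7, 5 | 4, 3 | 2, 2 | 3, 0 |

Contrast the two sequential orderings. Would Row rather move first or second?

If Row leads: Player 2's best replies are T→Y, M→Z, B→W; Row's induced payoffs 3, 5, 7; outcome (B, W), payoffs (7, 5).
If Player 2 leads: Row's best replies are W→T, X→B, Y→M, Z→M; Player 2's induced payoffs 0, 3, 5, 8; outcome (M, Z), payoffs (5, 8).
Row gets 7 moving first and 5 moving second, so Row prefers to move first.

first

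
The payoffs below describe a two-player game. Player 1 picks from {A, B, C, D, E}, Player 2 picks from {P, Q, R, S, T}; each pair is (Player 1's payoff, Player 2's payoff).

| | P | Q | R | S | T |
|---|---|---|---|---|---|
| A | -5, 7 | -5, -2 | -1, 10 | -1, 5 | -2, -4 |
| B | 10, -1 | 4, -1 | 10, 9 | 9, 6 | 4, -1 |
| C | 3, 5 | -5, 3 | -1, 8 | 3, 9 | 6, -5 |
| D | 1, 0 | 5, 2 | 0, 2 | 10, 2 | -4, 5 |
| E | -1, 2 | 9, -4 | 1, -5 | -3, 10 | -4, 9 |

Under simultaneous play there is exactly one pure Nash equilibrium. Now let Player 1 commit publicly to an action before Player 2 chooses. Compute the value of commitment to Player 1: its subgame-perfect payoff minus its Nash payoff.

Backward induction with Player 1 moving first.
- A → Player 2 plays R (best of 7, -2, 10, 5, -4); Player 1 gets -1.
- B → Player 2 plays R (best of -1, -1, 9, 6, -1); Player 1 gets 10.
- C → Player 2 plays S (best of 5, 3, 8, 9, -5); Player 1 gets 3.
- D → Player 2 plays T (best of 0, 2, 2, 2, 5); Player 1 gets -4.
- E → Player 2 plays S (best of 2, -4, -5, 10, 9); Player 1 gets -3.
Among -1, 10, 3, -4, -3, the best is 10 at B. Subgame-perfect outcome: (B, R) with payoffs (10, 9).
Now find the simultaneous Nash equilibrium.
Player 1's best replies: P→B; Q→E; R→B; S→D; T→C.
Player 2's best replies: A→R; B→R; C→S; D→T; E→S.
Only (B, R) has each player best-responding; Nash payoffs (10, 9).
Player 1's commitment gain: 10 − 10 = 0.

0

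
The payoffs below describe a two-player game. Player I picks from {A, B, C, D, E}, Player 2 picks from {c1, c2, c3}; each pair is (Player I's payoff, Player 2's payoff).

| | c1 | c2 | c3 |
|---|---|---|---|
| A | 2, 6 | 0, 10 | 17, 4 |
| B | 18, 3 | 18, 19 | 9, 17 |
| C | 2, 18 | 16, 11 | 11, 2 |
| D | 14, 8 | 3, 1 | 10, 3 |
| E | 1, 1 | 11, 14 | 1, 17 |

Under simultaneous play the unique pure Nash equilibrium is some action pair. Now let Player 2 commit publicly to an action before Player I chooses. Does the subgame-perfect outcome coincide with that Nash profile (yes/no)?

Player I best-responds to each possible Player 2 move:
- c1 → Player I plays B (best of 2, 18, 2, 14, 1); Player 2 gets 3.
- c2 → Player I plays B (best of 0, 18, 16, 3, 11); Player 2 gets 19.
- c3 → Player I plays A (best of 17, 9, 11, 10, 1); Player 2 gets 4.
Among 3, 19, 4, the best is 19 at c2. Subgame-perfect outcome: (B, c2) with payoffs (18, 19).
Now find the simultaneous Nash equilibrium.
Player I's best replies: c1→B; c2→B; c3→A.
Player 2's best replies: A→c2; B→c2; C→c1; D→c1; E→c3.
The unique mutual best reply is (B, c2), giving (18, 19).
Sequential outcome (B, c2) coincides with the Nash profile (B, c2).

yes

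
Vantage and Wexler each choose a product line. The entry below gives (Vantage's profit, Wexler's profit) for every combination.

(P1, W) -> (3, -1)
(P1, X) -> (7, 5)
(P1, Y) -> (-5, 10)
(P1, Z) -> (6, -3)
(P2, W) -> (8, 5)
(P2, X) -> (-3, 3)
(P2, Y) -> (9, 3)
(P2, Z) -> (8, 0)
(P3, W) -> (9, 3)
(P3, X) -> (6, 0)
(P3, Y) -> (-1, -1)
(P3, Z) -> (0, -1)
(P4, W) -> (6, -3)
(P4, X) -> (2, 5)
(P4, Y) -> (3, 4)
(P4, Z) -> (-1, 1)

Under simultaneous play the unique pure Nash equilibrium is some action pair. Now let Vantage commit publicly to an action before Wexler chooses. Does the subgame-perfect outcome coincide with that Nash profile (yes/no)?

yes

Backward induction with Vantage moving first.
- P1: BR = Y, leader payoff -5.
- P2: BR = W, leader payoff 8.
- P3: BR = W, leader payoff 9.
- P4: BR = X, leader payoff 2.
Among -5, 8, 9, 2, the best is 9 at P3. Subgame-perfect outcome: (P3, W) with payoffs (9, 3).
Under simultaneous play:
Vantage's best replies: W→P3; X→P1; Y→P2; Z→P2.
Wexler's best replies: P1→Y; P2→W; P3→W; P4→X.
Only (P3, W) has each player best-responding; Nash payoffs (9, 3).
Sequential outcome (P3, W) coincides with the Nash profile (P3, W).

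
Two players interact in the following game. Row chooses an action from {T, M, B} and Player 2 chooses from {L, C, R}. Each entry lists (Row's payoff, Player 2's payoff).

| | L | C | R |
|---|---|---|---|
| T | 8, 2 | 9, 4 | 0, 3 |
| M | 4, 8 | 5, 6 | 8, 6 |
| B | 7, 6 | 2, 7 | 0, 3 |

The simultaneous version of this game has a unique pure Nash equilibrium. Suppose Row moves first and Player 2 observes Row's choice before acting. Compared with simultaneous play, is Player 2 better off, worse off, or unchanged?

Player 2 best-responds to each possible Row move:
- T: Player 2 compares 2, 4, 3 and picks C; Row would get 9.
- M: Player 2 compares 8, 6, 6 and picks L; Row would get 4.
- B: Player 2 compares 6, 7, 3 and picks C; Row would get 2.
Maximizing over 9, 4, 2, Row chooses T. Subgame-perfect outcome: (T, C) with payoffs (9, 4).
Under simultaneous play:
Row's best replies: L→T; C→T; R→M.
Player 2's best replies: T→C; M→L; B→C.
The unique mutual best reply is (T, C), giving (9, 4).
Player 2 earns 4 sequentially versus 4 at the Nash outcome: unchanged.

unchanged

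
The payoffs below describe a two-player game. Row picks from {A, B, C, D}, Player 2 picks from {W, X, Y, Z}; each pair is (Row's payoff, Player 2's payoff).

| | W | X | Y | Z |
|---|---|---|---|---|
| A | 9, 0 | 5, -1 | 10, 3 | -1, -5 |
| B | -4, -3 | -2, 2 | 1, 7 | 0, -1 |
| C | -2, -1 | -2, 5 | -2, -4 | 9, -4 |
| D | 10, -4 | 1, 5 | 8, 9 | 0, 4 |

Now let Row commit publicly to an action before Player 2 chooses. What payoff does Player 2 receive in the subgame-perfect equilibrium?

3

Backward induction with Row moving first.
- A: BR = Y, leader payoff 10.
- B: BR = Y, leader payoff 1.
- C: BR = X, leader payoff -2.
- D: BR = Y, leader payoff 8.
Among 10, 1, -2, 8, the best is 10 at A. Subgame-perfect outcome: (A, Y) with payoffs (10, 3).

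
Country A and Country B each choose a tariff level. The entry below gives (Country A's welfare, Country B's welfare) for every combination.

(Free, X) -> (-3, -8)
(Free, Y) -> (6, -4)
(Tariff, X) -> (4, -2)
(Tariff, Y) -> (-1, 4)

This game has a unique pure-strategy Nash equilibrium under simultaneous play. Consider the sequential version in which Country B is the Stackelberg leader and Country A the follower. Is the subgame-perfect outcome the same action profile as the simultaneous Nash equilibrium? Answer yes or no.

no

Country A best-responds to each possible Country B move:
- X: BR = Tariff, leader payoff -2.
- Y: BR = Free, leader payoff -4.
Country B's induced payoffs are -2, -4, so Country B commits to X. Subgame-perfect outcome: (Tariff, X) with payoffs (4, -2).
Now find the simultaneous Nash equilibrium.
Country A's best replies: X→Tariff; Y→Free.
Country B's best replies: Free→Y; Tariff→Y.
The unique mutual best reply is (Free, Y), giving (6, -4).
Sequential outcome (Tariff, X) differs from the Nash profile (Free, Y).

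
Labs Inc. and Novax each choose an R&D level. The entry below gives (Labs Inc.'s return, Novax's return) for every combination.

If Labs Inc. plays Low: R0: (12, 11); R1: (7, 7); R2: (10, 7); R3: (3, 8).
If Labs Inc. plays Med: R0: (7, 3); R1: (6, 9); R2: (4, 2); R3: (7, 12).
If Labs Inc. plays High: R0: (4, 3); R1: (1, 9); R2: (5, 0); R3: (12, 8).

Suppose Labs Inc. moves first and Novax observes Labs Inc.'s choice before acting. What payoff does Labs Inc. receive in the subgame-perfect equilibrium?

12

Work backward from Novax's decision.
- Low → Novax plays R0 (best of 11, 7, 7, 8); Labs Inc. gets 12.
- Med → Novax plays R3 (best of 3, 9, 2, 12); Labs Inc. gets 7.
- High → Novax plays R1 (best of 3, 9, 0, 8); Labs Inc. gets 1.
Maximizing over 12, 7, 1, Labs Inc. chooses Low. Subgame-perfect outcome: (Low, R0) with payoffs (12, 11).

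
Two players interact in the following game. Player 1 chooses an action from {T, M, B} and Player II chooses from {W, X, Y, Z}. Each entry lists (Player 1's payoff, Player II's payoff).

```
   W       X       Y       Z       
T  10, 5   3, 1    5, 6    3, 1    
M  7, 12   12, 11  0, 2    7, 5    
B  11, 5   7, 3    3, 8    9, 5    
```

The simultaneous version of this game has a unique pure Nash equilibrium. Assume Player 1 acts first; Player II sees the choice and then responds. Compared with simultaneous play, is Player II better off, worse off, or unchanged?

Player II best-responds to each possible Player 1 move:
- T: BR = Y, leader payoff 5.
- M: BR = W, leader payoff 7.
- B: BR = Y, leader payoff 3.
Player 1's induced payoffs are 5, 7, 3, so Player 1 commits to M. Subgame-perfect outcome: (M, W) with payoffs (7, 12).
Under simultaneous play:
Player 1's best replies: W→B; X→M; Y→T; Z→B.
Player II's best replies: T→Y; M→W; B→Y.
Only (T, Y) has each player best-responding; Nash payoffs (5, 6).
Player II earns 12 sequentially versus 6 at the Nash outcome: better off.

better off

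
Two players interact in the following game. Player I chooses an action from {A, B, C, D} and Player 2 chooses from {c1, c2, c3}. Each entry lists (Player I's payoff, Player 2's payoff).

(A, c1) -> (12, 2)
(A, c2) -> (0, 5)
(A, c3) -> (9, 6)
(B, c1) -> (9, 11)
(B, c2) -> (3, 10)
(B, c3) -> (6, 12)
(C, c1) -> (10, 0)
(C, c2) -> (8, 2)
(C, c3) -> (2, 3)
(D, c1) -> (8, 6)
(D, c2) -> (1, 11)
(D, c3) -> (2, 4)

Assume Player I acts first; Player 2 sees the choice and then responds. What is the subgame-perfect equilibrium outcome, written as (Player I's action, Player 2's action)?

(A, c3)

Work backward from Player 2's decision.
- A: Player 2 compares 2, 5, 6 and picks c3; Player I would get 9.
- B: Player 2 compares 11, 10, 12 and picks c3; Player I would get 6.
- C: Player 2 compares 0, 2, 3 and picks c3; Player I would get 2.
- D: Player 2 compares 6, 11, 4 and picks c2; Player I would get 1.
Player I's induced payoffs are 9, 6, 2, 1, so Player I commits to A. Subgame-perfect outcome: (A, c3) with payoffs (9, 6).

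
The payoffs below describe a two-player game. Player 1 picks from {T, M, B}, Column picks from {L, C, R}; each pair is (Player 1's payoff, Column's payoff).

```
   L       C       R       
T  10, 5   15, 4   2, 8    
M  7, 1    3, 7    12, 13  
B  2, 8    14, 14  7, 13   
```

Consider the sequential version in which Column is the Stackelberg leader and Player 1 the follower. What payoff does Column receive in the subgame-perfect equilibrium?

13

Solve by backward induction (Column leads).
- L → Player 1 plays T (best of 10, 7, 2); Column gets 5.
- C → Player 1 plays T (best of 15, 3, 14); Column gets 4.
- R → Player 1 plays M (best of 2, 12, 7); Column gets 13.
Column's induced payoffs are 5, 4, 13, so Column commits to R. Subgame-perfect outcome: (M, R) with payoffs (12, 13).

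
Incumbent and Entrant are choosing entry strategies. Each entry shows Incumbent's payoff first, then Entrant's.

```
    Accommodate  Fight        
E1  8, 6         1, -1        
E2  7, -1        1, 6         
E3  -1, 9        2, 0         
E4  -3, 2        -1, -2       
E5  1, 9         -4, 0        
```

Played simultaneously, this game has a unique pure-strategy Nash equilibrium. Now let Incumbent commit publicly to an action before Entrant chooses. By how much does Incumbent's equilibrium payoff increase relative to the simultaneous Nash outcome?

Backward induction with Incumbent moving first.
- E1: Entrant compares 6, -1 and picks Accommodate; Incumbent would get 8.
- E2: Entrant compares -1, 6 and picks Fight; Incumbent would get 1.
- E3: Entrant compares 9, 0 and picks Accommodate; Incumbent would get -1.
- E4: Entrant compares 2, -2 and picks Accommodate; Incumbent would get -3.
- E5: Entrant compares 9, 0 and picks Accommodate; Incumbent would get 1.
Maximizing over 8, 1, -1, -3, 1, Incumbent chooses E1. Subgame-perfect outcome: (E1, Accommodate) with payoffs (8, 6).
For the simultaneous game, intersect best replies.
Incumbent's best replies: Accommodate→E1; Fight→E3.
Entrant's best replies: E1→Accommodate; E2→Fight; E3→Accommodate; E4→Accommodate; E5→Accommodate.
Only (E1, Accommodate) has each player best-responding; Nash payoffs (8, 6).
Incumbent's commitment gain: 8 − 8 = 0.

0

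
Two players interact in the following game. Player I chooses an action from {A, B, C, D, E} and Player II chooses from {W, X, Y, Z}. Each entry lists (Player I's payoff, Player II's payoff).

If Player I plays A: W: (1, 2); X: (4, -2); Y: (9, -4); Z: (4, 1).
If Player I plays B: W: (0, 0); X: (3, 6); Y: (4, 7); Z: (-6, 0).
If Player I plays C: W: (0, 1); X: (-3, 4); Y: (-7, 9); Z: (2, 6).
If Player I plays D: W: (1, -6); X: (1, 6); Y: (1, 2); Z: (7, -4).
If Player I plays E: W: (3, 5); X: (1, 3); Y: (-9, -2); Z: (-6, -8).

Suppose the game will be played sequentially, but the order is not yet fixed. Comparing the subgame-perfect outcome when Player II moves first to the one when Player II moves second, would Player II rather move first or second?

If Player I leads: Player II's best replies are A→W, B→Y, C→Y, D→X, E→W; Player I's induced payoffs 1, 4, -7, 1, 3; outcome (B, Y), payoffs (4, 7).
If Player II leads: Player I's best replies are W→E, X→A, Y→A, Z→D; Player II's induced payoffs 5, -2, -4, -4; outcome (E, W), payoffs (3, 5).
Player II gets 5 moving first and 7 moving second, so Player II prefers to move second.

second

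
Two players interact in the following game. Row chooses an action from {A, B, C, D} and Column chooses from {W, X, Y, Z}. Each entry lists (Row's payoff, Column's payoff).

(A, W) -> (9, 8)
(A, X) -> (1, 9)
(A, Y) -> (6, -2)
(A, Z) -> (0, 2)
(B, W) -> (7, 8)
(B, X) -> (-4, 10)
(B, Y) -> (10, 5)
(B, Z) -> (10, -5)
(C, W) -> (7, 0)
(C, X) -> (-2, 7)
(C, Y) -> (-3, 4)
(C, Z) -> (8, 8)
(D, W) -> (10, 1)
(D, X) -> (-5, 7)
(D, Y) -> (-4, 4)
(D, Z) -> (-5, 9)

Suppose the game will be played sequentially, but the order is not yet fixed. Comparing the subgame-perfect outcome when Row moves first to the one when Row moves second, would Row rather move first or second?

first

If Row leads: Column's best replies are A→X, B→X, C→Z, D→Z; Row's induced payoffs 1, -4, 8, -5; outcome (C, Z), payoffs (8, 8).
If Column leads: Row's best replies are W→D, X→A, Y→B, Z→B; Column's induced payoffs 1, 9, 5, -5; outcome (A, X), payoffs (1, 9).
Row gets 8 moving first and 1 moving second, so Row prefers to move first.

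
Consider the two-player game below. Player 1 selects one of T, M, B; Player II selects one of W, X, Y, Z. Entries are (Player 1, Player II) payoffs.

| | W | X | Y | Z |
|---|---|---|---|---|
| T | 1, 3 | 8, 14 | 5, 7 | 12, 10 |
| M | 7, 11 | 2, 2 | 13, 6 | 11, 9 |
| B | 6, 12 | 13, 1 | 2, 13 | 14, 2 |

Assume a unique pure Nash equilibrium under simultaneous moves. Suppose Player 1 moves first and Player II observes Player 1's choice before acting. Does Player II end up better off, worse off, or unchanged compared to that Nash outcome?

better off

Backward induction with Player 1 moving first.
- T: Player II compares 3, 14, 7, 10 and picks X; Player 1 would get 8.
- M: Player II compares 11, 2, 6, 9 and picks W; Player 1 would get 7.
- B: Player II compares 12, 1, 13, 2 and picks Y; Player 1 would get 2.
Among 8, 7, 2, the best is 8 at T. Subgame-perfect outcome: (T, X) with payoffs (8, 14).
Under simultaneous play:
Player 1's best replies: W→M; X→B; Y→M; Z→B.
Player II's best replies: T→X; M→W; B→Y.
The unique mutual best reply is (M, W), giving (7, 11).
Player II earns 14 sequentially versus 11 at the Nash outcome: better off.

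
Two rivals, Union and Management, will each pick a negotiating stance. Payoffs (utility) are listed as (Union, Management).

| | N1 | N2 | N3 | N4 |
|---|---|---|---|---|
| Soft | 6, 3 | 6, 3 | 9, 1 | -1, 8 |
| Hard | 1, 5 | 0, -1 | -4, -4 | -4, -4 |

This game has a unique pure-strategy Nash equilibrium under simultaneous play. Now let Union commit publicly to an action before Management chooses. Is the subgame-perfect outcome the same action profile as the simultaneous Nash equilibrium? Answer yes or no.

no

Work backward from Management's decision.
- Soft: Management compares 3, 3, 1, 8 and picks N4; Union would get -1.
- Hard: Management compares 5, -1, -4, -4 and picks N1; Union would get 1.
Union's induced payoffs are -1, 1, so Union commits to Hard. Subgame-perfect outcome: (Hard, N1) with payoffs (1, 5).
For the simultaneous game, intersect best replies.
Union's best replies: N1→Soft; N2→Soft; N3→Soft; N4→Soft.
Management's best replies: Soft→N4; Hard→N1.
The unique mutual best reply is (Soft, N4), giving (-1, 8).
Sequential outcome (Hard, N1) differs from the Nash profile (Soft, N4).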